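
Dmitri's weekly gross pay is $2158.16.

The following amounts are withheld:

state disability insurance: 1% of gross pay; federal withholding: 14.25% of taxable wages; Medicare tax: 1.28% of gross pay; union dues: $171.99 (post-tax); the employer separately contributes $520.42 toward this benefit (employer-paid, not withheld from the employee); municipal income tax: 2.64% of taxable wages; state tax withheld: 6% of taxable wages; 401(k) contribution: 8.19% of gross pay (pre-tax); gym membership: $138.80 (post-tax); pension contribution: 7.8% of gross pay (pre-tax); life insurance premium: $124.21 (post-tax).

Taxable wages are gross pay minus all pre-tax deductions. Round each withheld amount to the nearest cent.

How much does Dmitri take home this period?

401(k) contribution: $2158.16 × 0.0819 = $176.75
Pension contribution: $2158.16 × 0.078 = $168.34
Pre-tax total = $176.75 + $168.34 = $345.09
Taxable wages = $2158.16 − $345.09 = $1813.07
Municipal income tax: $1813.07 × 0.0264 = $47.87
State tax withheld: $1813.07 × 0.06 = $108.78
Federal withholding: $1813.07 × 0.1425 = $258.36
Medicare tax: $2158.16 × 0.0128 = $27.62
State disability insurance: $2158.16 × 0.01 = $21.58
Life insurance premium: $124.21
Union dues: $171.99
Gym membership: $138.80
(Employer's $520.42 toward union dues is not withheld from the employee.)
Total deductions = $176.75 + $168.34 + $47.87 + $108.78 + $258.36 + $27.62 + $21.58 + $124.21 + $171.99 + $138.80 = $1244.30
Net pay = $2158.16 − $1244.30 = $913.86

$913.86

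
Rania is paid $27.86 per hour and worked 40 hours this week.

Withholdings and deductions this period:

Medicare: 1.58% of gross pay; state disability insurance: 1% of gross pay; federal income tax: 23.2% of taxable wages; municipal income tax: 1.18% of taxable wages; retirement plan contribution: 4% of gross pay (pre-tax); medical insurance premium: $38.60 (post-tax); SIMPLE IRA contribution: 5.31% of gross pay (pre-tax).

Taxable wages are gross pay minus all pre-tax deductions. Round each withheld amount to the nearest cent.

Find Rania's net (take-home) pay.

Gross pay: 40 × $27.86 = $1,114.40
Retirement plan contribution: $1,114.40 × 0.04 = $44.58
SIMPLE IRA contribution: $1,114.40 × 0.0531 = $59.17
Pre-tax total = $44.58 + $59.17 = $103.75
Taxable wages = $1,114.40 − $103.75 = $1,010.65
Federal income tax: $1,010.65 × 0.232 = $234.47
Municipal income tax: $1,010.65 × 0.0118 = $11.93
Medicare: $1,114.40 × 0.0158 = $17.61
State disability insurance: $1,114.40 × 0.01 = $11.14
Medical insurance premium: $38.60
Total deductions = $44.58 + $59.17 + $234.47 + $11.93 + $17.61 + $11.14 + $38.60 = $417.50
Net pay = $1,114.40 − $417.50 = $696.90

$696.90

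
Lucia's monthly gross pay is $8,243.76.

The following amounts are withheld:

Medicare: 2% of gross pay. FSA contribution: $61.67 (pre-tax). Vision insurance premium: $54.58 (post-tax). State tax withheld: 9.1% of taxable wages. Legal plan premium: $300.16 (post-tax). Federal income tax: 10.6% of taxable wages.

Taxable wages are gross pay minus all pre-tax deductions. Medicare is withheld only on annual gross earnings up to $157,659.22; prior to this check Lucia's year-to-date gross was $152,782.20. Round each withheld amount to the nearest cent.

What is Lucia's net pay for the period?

FSA contribution: $61.67
Taxable wages = $8,243.76 − $61.67 = $8,182.09
State tax withheld: $8,182.09 × 0.091 = $744.57
Federal income tax: $8,182.09 × 0.106 = $867.30
Medicare: only $157,659.22 − $152,782.20 = $4,877.02 of this check is subject → $4,877.02 × 0.02 = $97.54
Legal plan premium: $300.16
Vision insurance premium: $54.58
Total deductions = $61.67 + $744.57 + $867.30 + $97.54 + $300.16 + $54.58 = $2,125.82
Net pay = $8,243.76 − $2,125.82 = $6,117.94

$6,117.94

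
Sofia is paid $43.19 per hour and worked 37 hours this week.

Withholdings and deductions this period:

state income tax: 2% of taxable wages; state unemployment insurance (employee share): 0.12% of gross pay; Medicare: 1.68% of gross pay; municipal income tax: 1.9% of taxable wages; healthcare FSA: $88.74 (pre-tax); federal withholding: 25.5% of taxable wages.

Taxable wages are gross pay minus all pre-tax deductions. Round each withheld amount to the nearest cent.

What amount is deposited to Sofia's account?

Gross pay: 37 × $43.19 = $1598.03
Healthcare FSA: $88.74
Taxable wages = $1598.03 − $88.74 = $1509.29
State income tax: $1509.29 × 0.02 = $30.19
Municipal income tax: $1509.29 × 0.019 = $28.68
Federal withholding: $1509.29 × 0.255 = $384.87
Medicare: $1598.03 × 0.0168 = $26.85
State unemployment insurance (employee share): $1598.03 × 0.0012 = $1.92
Total deductions = $88.74 + $30.19 + $28.68 + $384.87 + $26.85 + $1.92 = $561.25
Net pay = $1598.03 − $561.25 = $1036.78

$1036.78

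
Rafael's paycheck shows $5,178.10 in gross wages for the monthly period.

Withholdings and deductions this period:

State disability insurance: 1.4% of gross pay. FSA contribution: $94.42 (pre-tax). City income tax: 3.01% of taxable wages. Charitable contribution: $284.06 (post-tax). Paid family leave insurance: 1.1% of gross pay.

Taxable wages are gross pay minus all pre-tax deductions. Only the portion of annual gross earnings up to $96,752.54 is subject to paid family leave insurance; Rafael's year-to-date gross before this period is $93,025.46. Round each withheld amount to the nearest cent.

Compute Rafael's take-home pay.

$4,533.11

FSA contribution: $94.42
Taxable wages = $5,178.10 − $94.42 = $5,083.68
City income tax: $5,083.68 × 0.0301 = $153.02
State disability insurance: $5,178.10 × 0.014 = $72.49
Paid family leave insurance: only $96,752.54 − $93,025.46 = $3,727.08 of this check is subject → $3,727.08 × 0.011 = $41.00
Charitable contribution: $284.06
Total deductions = $94.42 + $153.02 + $72.49 + $41.00 + $284.06 = $644.99
Net pay = $5,178.10 − $644.99 = $4,533.11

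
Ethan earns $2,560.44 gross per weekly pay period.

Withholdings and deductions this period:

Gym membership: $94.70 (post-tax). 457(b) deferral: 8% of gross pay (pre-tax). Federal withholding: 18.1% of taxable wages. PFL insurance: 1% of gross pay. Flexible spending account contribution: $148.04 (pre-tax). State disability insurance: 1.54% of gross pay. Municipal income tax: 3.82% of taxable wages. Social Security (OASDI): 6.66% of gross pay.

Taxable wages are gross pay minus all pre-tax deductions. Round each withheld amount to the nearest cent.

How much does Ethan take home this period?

457(b) deferral: $2,560.44 × 0.08 = $204.84
Flexible spending account contribution: $148.04
Pre-tax total = $204.84 + $148.04 = $352.88
Taxable wages = $2,560.44 − $352.88 = $2,207.56
Federal withholding: $2,207.56 × 0.181 = $399.57
Municipal income tax: $2,207.56 × 0.0382 = $84.33
PFL insurance: $2,560.44 × 0.01 = $25.60
State disability insurance: $2,560.44 × 0.0154 = $39.43
Social Security (OASDI): $2,560.44 × 0.0666 = $170.53
Gym membership: $94.70
Total deductions = $204.84 + $148.04 + $399.57 + $84.33 + $25.60 + $39.43 + $170.53 + $94.70 = $1,167.04
Net pay = $2,560.44 − $1,167.04 = $1,393.40

$1,393.40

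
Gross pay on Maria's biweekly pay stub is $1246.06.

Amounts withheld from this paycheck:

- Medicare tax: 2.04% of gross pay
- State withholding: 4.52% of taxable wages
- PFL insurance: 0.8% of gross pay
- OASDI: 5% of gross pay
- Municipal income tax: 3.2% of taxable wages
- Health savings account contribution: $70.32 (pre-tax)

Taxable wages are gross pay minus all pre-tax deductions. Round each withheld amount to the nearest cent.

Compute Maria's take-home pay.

$987.29

Health savings account contribution: $70.32
Taxable wages = $1246.06 − $70.32 = $1175.74
State withholding: $1175.74 × 0.0452 = $53.14
Municipal income tax: $1175.74 × 0.032 = $37.62
OASDI: $1246.06 × 0.05 = $62.30
Medicare tax: $1246.06 × 0.0204 = $25.42
PFL insurance: $1246.06 × 0.008 = $9.97
Total deductions = $70.32 + $53.14 + $37.62 + $62.30 + $25.42 + $9.97 = $258.77
Net pay = $1246.06 − $258.77 = $987.29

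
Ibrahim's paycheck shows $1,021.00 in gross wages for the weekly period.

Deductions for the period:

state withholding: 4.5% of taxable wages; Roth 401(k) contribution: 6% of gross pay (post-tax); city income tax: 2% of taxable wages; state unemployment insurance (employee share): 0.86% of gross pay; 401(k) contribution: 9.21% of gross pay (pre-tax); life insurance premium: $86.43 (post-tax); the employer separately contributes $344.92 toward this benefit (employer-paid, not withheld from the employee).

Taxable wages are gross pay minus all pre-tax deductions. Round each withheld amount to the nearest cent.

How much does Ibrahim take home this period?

401(k) contribution: $1,021.00 × 0.0921 = $94.03
Taxable wages = $1,021.00 − $94.03 = $926.97
City income tax: $926.97 × 0.02 = $18.54
State withholding: $926.97 × 0.045 = $41.71
State unemployment insurance (employee share): $1,021.00 × 0.0086 = $8.78
Roth 401(k) contribution: $1,021.00 × 0.06 = $61.26
Life insurance premium: $86.43
(Employer's $344.92 toward life insurance premium is not withheld from the employee.)
Total deductions = $94.03 + $18.54 + $41.71 + $8.78 + $61.26 + $86.43 = $310.75
Net pay = $1,021.00 − $310.75 = $710.25

$710.25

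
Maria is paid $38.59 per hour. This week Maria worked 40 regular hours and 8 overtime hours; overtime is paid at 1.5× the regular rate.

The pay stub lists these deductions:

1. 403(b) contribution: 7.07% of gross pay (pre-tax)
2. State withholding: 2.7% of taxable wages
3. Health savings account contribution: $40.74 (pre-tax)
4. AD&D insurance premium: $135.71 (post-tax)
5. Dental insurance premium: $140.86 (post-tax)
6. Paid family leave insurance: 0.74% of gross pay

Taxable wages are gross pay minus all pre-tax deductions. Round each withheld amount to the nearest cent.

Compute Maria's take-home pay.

$1,483.40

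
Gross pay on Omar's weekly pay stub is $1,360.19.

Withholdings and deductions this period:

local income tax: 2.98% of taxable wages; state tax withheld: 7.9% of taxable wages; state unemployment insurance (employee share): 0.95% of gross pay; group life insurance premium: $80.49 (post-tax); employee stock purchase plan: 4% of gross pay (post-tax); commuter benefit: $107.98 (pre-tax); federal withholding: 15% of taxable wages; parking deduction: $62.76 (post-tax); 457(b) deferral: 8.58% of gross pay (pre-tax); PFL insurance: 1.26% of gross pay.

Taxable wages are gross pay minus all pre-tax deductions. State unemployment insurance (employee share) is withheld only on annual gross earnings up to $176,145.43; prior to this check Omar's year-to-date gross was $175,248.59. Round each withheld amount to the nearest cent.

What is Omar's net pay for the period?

$618.31

457(b) deferral: $1,360.19 × 0.0858 = $116.70
Commuter benefit: $107.98
Pre-tax total = $116.70 + $107.98 = $224.68
Taxable wages = $1,360.19 − $224.68 = $1,135.51
State tax withheld: $1,135.51 × 0.079 = $89.71
Local income tax: $1,135.51 × 0.0298 = $33.84
Federal withholding: $1,135.51 × 0.15 = $170.33
PFL insurance: $1,360.19 × 0.0126 = $17.14
State unemployment insurance (employee share): only $176,145.43 − $175,248.59 = $896.84 of this check is subject → $896.84 × 0.0095 = $8.52
Parking deduction: $62.76
Employee stock purchase plan: $1,360.19 × 0.04 = $54.41
Group life insurance premium: $80.49
Total deductions = $116.70 + $107.98 + $89.71 + $33.84 + $170.33 + $17.14 + $8.52 + $62.76 + $54.41 + $80.49 = $741.88
Net pay = $1,360.19 − $741.88 = $618.31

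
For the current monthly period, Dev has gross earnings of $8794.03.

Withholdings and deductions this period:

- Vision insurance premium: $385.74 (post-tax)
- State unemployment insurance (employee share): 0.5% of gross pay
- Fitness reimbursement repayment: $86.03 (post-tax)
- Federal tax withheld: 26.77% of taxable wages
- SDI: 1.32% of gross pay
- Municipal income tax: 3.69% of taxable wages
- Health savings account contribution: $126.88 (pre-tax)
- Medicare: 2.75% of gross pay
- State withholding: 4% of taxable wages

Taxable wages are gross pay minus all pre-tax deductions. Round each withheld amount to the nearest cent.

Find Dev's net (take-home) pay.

Health savings account contribution: $126.88
Taxable wages = $8794.03 − $126.88 = $8667.15
Federal tax withheld: $8667.15 × 0.2677 = $2320.20
Municipal income tax: $8667.15 × 0.0369 = $319.82
State withholding: $8667.15 × 0.04 = $346.69
Medicare: $8794.03 × 0.0275 = $241.84
SDI: $8794.03 × 0.0132 = $116.08
State unemployment insurance (employee share): $8794.03 × 0.005 = $43.97
Vision insurance premium: $385.74
Fitness reimbursement repayment: $86.03
Total deductions = $126.88 + $2320.20 + $319.82 + $346.69 + $241.84 + $116.08 + $43.97 + $385.74 + $86.03 = $3987.25
Net pay = $8794.03 − $3987.25 = $4806.78

$4806.78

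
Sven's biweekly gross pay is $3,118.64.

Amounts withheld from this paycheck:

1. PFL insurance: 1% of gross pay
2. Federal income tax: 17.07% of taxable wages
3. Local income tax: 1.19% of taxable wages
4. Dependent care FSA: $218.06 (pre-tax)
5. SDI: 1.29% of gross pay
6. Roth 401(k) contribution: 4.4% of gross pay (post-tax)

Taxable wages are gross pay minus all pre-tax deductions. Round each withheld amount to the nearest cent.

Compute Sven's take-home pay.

Dependent care FSA: $218.06
Taxable wages = $3,118.64 − $218.06 = $2,900.58
Local income tax: $2,900.58 × 0.0119 = $34.52
Federal income tax: $2,900.58 × 0.1707 = $495.13
SDI: $3,118.64 × 0.0129 = $40.23
PFL insurance: $3,118.64 × 0.01 = $31.19
Roth 401(k) contribution: $3,118.64 × 0.044 = $137.22
Total deductions = $218.06 + $34.52 + $495.13 + $40.23 + $31.19 + $137.22 = $956.35
Net pay = $3,118.64 − $956.35 = $2,162.29

$2,162.29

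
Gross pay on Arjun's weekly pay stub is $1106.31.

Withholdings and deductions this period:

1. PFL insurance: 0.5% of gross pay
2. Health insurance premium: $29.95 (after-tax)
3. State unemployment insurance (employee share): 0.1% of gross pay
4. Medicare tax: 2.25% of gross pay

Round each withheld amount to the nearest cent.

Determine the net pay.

Medicare tax: $1106.31 × 0.0225 = $24.89
State unemployment insurance (employee share): $1106.31 × 0.001 = $1.11
PFL insurance: $1106.31 × 0.005 = $5.53
Health insurance premium: $29.95
Total deductions = $24.89 + $1.11 + $5.53 + $29.95 = $61.48
Net pay = $1106.31 − $61.48 = $1044.83

$1044.83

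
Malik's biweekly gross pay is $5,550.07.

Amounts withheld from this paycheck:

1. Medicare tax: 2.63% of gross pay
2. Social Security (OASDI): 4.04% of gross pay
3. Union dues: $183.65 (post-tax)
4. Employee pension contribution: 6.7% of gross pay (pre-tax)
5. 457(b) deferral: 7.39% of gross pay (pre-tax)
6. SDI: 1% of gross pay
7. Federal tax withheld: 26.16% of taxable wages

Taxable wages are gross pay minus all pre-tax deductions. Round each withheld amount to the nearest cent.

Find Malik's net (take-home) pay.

$2,911.40

Employee pension contribution: $5,550.07 × 0.067 = $371.85
457(b) deferral: $5,550.07 × 0.0739 = $410.15
Pre-tax total = $371.85 + $410.15 = $782.00
Taxable wages = $5,550.07 − $782.00 = $4,768.07
Federal tax withheld: $4,768.07 × 0.2616 = $1,247.33
Medicare tax: $5,550.07 × 0.0263 = $145.97
SDI: $5,550.07 × 0.01 = $55.50
Social Security (OASDI): $5,550.07 × 0.0404 = $224.22
Union dues: $183.65
Total deductions = $371.85 + $410.15 + $1,247.33 + $145.97 + $55.50 + $224.22 + $183.65 = $2,638.67
Net pay = $5,550.07 − $2,638.67 = $2,911.40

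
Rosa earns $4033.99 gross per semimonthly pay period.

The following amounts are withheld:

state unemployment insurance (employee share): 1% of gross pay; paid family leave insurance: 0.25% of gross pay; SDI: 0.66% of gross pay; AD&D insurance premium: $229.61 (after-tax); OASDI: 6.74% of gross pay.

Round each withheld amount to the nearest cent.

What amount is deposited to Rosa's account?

Paid family leave insurance: $4033.99 × 0.0025 = $10.08
OASDI: $4033.99 × 0.0674 = $271.89
State unemployment insurance (employee share): $4033.99 × 0.01 = $40.34
SDI: $4033.99 × 0.0066 = $26.62
AD&D insurance premium: $229.61
Total deductions = $10.08 + $271.89 + $40.34 + $26.62 + $229.61 = $578.54
Net pay = $4033.99 − $578.54 = $3455.45

$3455.45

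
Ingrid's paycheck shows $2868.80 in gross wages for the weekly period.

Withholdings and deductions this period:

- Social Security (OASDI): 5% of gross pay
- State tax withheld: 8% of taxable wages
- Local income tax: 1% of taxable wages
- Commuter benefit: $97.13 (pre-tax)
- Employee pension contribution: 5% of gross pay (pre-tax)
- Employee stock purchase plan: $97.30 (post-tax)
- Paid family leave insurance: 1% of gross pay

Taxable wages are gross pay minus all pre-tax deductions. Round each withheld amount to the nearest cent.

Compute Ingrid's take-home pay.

$2122.26

Employee pension contribution: $2868.80 × 0.05 = $143.44
Commuter benefit: $97.13
Pre-tax total = $143.44 + $97.13 = $240.57
Taxable wages = $2868.80 − $240.57 = $2628.23
State tax withheld: $2628.23 × 0.08 = $210.26
Local income tax: $2628.23 × 0.01 = $26.28
Paid family leave insurance: $2868.80 × 0.01 = $28.69
Social Security (OASDI): $2868.80 × 0.05 = $143.44
Employee stock purchase plan: $97.30
Total deductions = $143.44 + $97.13 + $210.26 + $26.28 + $28.69 + $143.44 + $97.30 = $746.54
Net pay = $2868.80 − $746.54 = $2122.26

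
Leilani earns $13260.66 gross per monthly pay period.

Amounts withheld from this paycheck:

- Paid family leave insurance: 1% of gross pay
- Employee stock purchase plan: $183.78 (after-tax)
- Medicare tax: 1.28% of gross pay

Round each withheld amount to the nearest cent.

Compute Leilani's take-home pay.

$12774.53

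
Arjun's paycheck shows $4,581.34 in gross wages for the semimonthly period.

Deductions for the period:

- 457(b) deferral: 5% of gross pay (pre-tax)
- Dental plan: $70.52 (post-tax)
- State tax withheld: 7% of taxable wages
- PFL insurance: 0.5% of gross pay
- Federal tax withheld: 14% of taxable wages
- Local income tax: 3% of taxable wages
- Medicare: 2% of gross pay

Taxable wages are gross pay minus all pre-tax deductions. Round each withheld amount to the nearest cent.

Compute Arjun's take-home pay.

$3,122.66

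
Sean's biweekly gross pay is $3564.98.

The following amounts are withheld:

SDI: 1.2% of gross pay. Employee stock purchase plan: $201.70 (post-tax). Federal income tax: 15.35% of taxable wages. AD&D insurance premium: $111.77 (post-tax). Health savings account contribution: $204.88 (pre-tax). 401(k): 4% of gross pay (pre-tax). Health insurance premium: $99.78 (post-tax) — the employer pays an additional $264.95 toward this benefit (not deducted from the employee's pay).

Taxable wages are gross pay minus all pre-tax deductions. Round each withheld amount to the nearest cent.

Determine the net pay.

$2267.58

Health savings account contribution: $204.88
401(k): $3564.98 × 0.04 = $142.60
Pre-tax total = $204.88 + $142.60 = $347.48
Taxable wages = $3564.98 − $347.48 = $3217.50
Federal income tax: $3217.50 × 0.1535 = $493.89
SDI: $3564.98 × 0.012 = $42.78
Health insurance premium: $99.78
AD&D insurance premium: $111.77
Employee stock purchase plan: $201.70
(Employer's $264.95 toward health insurance premium is not withheld from the employee.)
Total deductions = $204.88 + $142.60 + $493.89 + $42.78 + $99.78 + $111.77 + $201.70 = $1297.40
Net pay = $3564.98 − $1297.40 = $2267.58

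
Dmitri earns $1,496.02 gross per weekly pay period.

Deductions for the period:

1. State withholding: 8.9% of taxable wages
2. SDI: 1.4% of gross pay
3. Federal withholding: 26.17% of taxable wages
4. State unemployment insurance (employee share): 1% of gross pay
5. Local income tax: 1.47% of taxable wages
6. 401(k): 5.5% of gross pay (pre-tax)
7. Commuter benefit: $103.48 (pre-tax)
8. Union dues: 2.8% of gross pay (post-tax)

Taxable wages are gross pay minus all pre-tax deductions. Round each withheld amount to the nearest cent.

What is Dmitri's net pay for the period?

Commuter benefit: $103.48
401(k): $1,496.02 × 0.055 = $82.28
Pre-tax total = $103.48 + $82.28 = $185.76
Taxable wages = $1,496.02 − $185.76 = $1,310.26
State withholding: $1,310.26 × 0.089 = $116.61
Local income tax: $1,310.26 × 0.0147 = $19.26
Federal withholding: $1,310.26 × 0.2617 = $342.90
SDI: $1,496.02 × 0.014 = $20.94
State unemployment insurance (employee share): $1,496.02 × 0.01 = $14.96
Union dues: $1,496.02 × 0.028 = $41.89
Total deductions = $103.48 + $82.28 + $116.61 + $19.26 + $342.90 + $20.94 + $14.96 + $41.89 = $742.32
Net pay = $1,496.02 − $742.32 = $753.70

$753.70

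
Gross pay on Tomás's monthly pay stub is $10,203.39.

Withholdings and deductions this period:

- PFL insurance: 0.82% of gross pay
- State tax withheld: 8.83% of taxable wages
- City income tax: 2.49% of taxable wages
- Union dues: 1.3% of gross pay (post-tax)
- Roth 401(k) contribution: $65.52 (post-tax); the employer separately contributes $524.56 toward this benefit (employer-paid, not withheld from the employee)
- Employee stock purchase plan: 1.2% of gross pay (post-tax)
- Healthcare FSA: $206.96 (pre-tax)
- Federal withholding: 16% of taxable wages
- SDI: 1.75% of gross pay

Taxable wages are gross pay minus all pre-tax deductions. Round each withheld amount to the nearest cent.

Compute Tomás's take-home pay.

$6,682.58

Healthcare FSA: $206.96
Taxable wages = $10,203.39 − $206.96 = $9,996.43
Federal withholding: $9,996.43 × 0.16 = $1,599.43
State tax withheld: $9,996.43 × 0.0883 = $882.68
City income tax: $9,996.43 × 0.0249 = $248.91
SDI: $10,203.39 × 0.0175 = $178.56
PFL insurance: $10,203.39 × 0.0082 = $83.67
Employee stock purchase plan: $10,203.39 × 0.012 = $122.44
Union dues: $10,203.39 × 0.013 = $132.64
Roth 401(k) contribution: $65.52
(Employer's $524.56 toward Roth 401(k) contribution is not withheld from the employee.)
Total deductions = $206.96 + $1,599.43 + $882.68 + $248.91 + $178.56 + $83.67 + $122.44 + $132.64 + $65.52 = $3,520.81
Net pay = $10,203.39 − $3,520.81 = $6,682.58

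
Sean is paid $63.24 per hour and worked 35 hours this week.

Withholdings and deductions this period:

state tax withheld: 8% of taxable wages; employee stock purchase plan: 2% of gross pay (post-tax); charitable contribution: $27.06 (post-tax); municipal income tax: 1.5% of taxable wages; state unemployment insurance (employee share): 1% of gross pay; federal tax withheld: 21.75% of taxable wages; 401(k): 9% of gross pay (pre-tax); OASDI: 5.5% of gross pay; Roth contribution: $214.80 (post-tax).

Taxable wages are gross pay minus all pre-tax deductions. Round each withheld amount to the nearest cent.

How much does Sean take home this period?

$954.75

Gross pay: 35 × $63.24 = $2,213.40
401(k): $2,213.40 × 0.09 = $199.21
Taxable wages = $2,213.40 − $199.21 = $2,014.19
Federal tax withheld: $2,014.19 × 0.2175 = $438.09
Municipal income tax: $2,014.19 × 0.015 = $30.21
State tax withheld: $2,014.19 × 0.08 = $161.14
State unemployment insurance (employee share): $2,213.40 × 0.01 = $22.13
OASDI: $2,213.40 × 0.055 = $121.74
Charitable contribution: $27.06
Employee stock purchase plan: $2,213.40 × 0.02 = $44.27
Roth contribution: $214.80
Total deductions = $199.21 + $438.09 + $30.21 + $161.14 + $22.13 + $121.74 + $27.06 + $44.27 + $214.80 = $1,258.65
Net pay = $2,213.40 − $1,258.65 = $954.75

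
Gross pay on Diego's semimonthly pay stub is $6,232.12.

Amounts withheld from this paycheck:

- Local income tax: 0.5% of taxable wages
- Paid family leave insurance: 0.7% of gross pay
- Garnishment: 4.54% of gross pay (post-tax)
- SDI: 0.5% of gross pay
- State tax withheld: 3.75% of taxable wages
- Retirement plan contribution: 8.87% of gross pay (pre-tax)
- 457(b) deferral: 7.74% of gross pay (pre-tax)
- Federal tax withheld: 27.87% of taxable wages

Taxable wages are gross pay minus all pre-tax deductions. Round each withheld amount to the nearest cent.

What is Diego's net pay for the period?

$3,169.98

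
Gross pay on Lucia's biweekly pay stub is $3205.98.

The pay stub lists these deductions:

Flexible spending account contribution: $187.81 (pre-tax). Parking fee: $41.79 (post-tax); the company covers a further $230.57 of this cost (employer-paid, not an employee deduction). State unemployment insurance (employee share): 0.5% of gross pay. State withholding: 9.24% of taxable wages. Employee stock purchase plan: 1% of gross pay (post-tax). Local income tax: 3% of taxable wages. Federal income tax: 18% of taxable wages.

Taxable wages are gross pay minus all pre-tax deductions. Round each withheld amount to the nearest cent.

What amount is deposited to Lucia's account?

Flexible spending account contribution: $187.81
Taxable wages = $3205.98 − $187.81 = $3018.17
Federal income tax: $3018.17 × 0.18 = $543.27
Local income tax: $3018.17 × 0.03 = $90.55
State withholding: $3018.17 × 0.0924 = $278.88
State unemployment insurance (employee share): $3205.98 × 0.005 = $16.03
Employee stock purchase plan: $3205.98 × 0.01 = $32.06
Parking fee: $41.79
(Employer's $230.57 toward parking fee is not withheld from the employee.)
Total deductions = $187.81 + $543.27 + $90.55 + $278.88 + $16.03 + $32.06 + $41.79 = $1190.39
Net pay = $3205.98 − $1190.39 = $2015.59

$2015.59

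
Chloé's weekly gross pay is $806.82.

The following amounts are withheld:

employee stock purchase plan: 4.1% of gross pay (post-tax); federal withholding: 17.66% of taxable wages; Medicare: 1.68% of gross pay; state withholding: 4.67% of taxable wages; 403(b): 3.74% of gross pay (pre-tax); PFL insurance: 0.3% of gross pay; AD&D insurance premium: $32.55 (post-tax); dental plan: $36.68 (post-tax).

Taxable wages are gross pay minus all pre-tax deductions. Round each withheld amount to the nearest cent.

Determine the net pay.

403(b): $806.82 × 0.0374 = $30.18
Taxable wages = $806.82 − $30.18 = $776.64
Federal withholding: $776.64 × 0.1766 = $137.15
State withholding: $776.64 × 0.0467 = $36.27
Medicare: $806.82 × 0.0168 = $13.55
PFL insurance: $806.82 × 0.003 = $2.42
AD&D insurance premium: $32.55
Dental plan: $36.68
Employee stock purchase plan: $806.82 × 0.041 = $33.08
Total deductions = $30.18 + $137.15 + $36.27 + $13.55 + $2.42 + $32.55 + $36.68 + $33.08 = $321.88
Net pay = $806.82 − $321.88 = $484.94

$484.94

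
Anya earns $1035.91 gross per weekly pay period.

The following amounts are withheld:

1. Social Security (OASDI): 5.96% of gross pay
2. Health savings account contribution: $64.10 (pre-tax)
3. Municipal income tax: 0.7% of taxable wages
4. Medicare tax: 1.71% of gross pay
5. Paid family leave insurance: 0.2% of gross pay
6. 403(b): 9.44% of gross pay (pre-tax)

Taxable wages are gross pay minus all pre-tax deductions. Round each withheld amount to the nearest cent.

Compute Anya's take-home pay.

403(b): $1035.91 × 0.0944 = $97.79
Health savings account contribution: $64.10
Pre-tax total = $97.79 + $64.10 = $161.89
Taxable wages = $1035.91 − $161.89 = $874.02
Municipal income tax: $874.02 × 0.007 = $6.12
Social Security (OASDI): $1035.91 × 0.0596 = $61.74
Paid family leave insurance: $1035.91 × 0.002 = $2.07
Medicare tax: $1035.91 × 0.0171 = $17.71
Total deductions = $97.79 + $64.10 + $6.12 + $61.74 + $2.07 + $17.71 = $249.53
Net pay = $1035.91 − $249.53 = $786.38

$786.38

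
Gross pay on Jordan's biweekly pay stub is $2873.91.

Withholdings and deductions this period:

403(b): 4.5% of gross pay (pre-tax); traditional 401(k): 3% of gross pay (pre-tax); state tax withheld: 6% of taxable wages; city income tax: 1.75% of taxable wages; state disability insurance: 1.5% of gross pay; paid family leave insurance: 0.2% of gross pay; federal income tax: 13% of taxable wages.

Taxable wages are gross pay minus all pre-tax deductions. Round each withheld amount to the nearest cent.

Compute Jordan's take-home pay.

$2057.89

403(b): $2873.91 × 0.045 = $129.33
Traditional 401(k): $2873.91 × 0.03 = $86.22
Pre-tax total = $129.33 + $86.22 = $215.55
Taxable wages = $2873.91 − $215.55 = $2658.36
Federal income tax: $2658.36 × 0.13 = $345.59
City income tax: $2658.36 × 0.0175 = $46.52
State tax withheld: $2658.36 × 0.06 = $159.50
State disability insurance: $2873.91 × 0.015 = $43.11
Paid family leave insurance: $2873.91 × 0.002 = $5.75
Total deductions = $129.33 + $86.22 + $345.59 + $46.52 + $159.50 + $43.11 + $5.75 = $816.02
Net pay = $2873.91 − $816.02 = $2057.89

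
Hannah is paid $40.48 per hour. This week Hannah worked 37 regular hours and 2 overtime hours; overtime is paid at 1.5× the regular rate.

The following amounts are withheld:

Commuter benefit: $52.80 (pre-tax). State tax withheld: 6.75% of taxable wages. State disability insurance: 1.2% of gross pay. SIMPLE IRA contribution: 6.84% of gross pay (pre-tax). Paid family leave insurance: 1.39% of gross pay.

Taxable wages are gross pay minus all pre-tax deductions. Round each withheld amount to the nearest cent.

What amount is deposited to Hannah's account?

$1315.45

Regular pay: 37 × $40.48 = $1497.76
Overtime pay: 2 × $40.48 × 1.5 = $121.44
Gross pay = $1497.76 + $121.44 = $1619.20
Commuter benefit: $52.80
SIMPLE IRA contribution: $1619.20 × 0.0684 = $110.75
Pre-tax total = $52.80 + $110.75 = $163.55
Taxable wages = $1619.20 − $163.55 = $1455.65
State tax withheld: $1455.65 × 0.0675 = $98.26
State disability insurance: $1619.20 × 0.012 = $19.43
Paid family leave insurance: $1619.20 × 0.0139 = $22.51
Total deductions = $52.80 + $110.75 + $98.26 + $19.43 + $22.51 = $303.75
Net pay = $1619.20 − $303.75 = $1315.45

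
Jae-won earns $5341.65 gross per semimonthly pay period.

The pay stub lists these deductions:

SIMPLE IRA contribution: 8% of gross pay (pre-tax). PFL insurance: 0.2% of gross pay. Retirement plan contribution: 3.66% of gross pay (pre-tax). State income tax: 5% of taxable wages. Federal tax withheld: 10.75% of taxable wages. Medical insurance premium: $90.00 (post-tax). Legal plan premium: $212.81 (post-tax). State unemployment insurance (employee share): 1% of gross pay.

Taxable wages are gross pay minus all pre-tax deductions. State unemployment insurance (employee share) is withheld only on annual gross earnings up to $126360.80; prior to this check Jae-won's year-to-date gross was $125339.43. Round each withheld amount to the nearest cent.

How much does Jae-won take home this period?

$3651.91

SIMPLE IRA contribution: $5341.65 × 0.08 = $427.33
Retirement plan contribution: $5341.65 × 0.0366 = $195.50
Pre-tax total = $427.33 + $195.50 = $622.83
Taxable wages = $5341.65 − $622.83 = $4718.82
Federal tax withheld: $4718.82 × 0.1075 = $507.27
State income tax: $4718.82 × 0.05 = $235.94
PFL insurance: $5341.65 × 0.002 = $10.68
State unemployment insurance (employee share): only $126360.80 − $125339.43 = $1021.37 of this check is subject → $1021.37 × 0.01 = $10.21
Medical insurance premium: $90.00
Legal plan premium: $212.81
Total deductions = $427.33 + $195.50 + $507.27 + $235.94 + $10.68 + $10.21 + $90.00 + $212.81 = $1689.74
Net pay = $5341.65 − $1689.74 = $3651.91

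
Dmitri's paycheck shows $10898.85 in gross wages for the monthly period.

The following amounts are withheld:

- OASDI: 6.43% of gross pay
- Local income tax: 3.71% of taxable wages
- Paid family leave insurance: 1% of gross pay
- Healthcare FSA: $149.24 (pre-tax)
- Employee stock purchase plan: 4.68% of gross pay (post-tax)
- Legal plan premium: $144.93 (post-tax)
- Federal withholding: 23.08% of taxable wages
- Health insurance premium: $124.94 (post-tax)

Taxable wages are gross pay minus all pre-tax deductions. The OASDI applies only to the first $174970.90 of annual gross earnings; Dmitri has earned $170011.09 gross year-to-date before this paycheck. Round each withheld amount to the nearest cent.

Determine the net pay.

Healthcare FSA: $149.24
Taxable wages = $10898.85 − $149.24 = $10749.61
Federal withholding: $10749.61 × 0.2308 = $2481.01
Local income tax: $10749.61 × 0.0371 = $398.81
Paid family leave insurance: $10898.85 × 0.01 = $108.99
OASDI: only $174970.90 − $170011.09 = $4959.81 of this check is subject → $4959.81 × 0.0643 = $318.92
Employee stock purchase plan: $10898.85 × 0.0468 = $510.07
Health insurance premium: $124.94
Legal plan premium: $144.93
Total deductions = $149.24 + $2481.01 + $398.81 + $108.99 + $318.92 + $510.07 + $124.94 + $144.93 = $4236.91
Net pay = $10898.85 − $4236.91 = $6661.94

$6661.94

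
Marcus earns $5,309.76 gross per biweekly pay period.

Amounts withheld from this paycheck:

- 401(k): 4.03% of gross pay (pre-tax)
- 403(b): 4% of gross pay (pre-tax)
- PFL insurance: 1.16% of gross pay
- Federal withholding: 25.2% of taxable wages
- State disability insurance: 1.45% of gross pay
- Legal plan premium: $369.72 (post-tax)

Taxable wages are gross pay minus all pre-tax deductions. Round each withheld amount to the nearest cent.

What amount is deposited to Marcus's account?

$3,144.48

403(b): $5,309.76 × 0.04 = $212.39
401(k): $5,309.76 × 0.0403 = $213.98
Pre-tax total = $212.39 + $213.98 = $426.37
Taxable wages = $5,309.76 − $426.37 = $4,883.39
Federal withholding: $4,883.39 × 0.252 = $1,230.61
State disability insurance: $5,309.76 × 0.0145 = $76.99
PFL insurance: $5,309.76 × 0.0116 = $61.59
Legal plan premium: $369.72
Total deductions = $212.39 + $213.98 + $1,230.61 + $76.99 + $61.59 + $369.72 = $2,165.28
Net pay = $5,309.76 − $2,165.28 = $3,144.48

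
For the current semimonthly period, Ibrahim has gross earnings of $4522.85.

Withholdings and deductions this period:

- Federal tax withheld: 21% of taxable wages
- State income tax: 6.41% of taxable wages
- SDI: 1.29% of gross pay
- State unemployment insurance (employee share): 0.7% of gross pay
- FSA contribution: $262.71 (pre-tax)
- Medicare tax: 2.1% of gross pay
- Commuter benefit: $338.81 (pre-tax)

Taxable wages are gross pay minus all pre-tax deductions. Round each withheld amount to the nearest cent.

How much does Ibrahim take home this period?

Commuter benefit: $338.81
FSA contribution: $262.71
Pre-tax total = $338.81 + $262.71 = $601.52
Taxable wages = $4522.85 − $601.52 = $3921.33
Federal tax withheld: $3921.33 × 0.21 = $823.48
State income tax: $3921.33 × 0.0641 = $251.36
SDI: $4522.85 × 0.0129 = $58.34
State unemployment insurance (employee share): $4522.85 × 0.007 = $31.66
Medicare tax: $4522.85 × 0.021 = $94.98
Total deductions = $338.81 + $262.71 + $823.48 + $251.36 + $58.34 + $31.66 + $94.98 = $1861.34
Net pay = $4522.85 − $1861.34 = $2661.51

$2661.51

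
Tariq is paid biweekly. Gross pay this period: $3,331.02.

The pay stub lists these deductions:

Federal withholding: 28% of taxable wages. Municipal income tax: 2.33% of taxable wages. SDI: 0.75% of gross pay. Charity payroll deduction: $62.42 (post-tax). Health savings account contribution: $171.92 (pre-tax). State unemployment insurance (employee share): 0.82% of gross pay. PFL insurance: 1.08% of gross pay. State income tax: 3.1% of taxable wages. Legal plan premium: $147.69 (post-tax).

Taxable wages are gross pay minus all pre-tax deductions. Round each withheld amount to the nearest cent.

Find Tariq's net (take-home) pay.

$1,804.63

Health savings account contribution: $171.92
Taxable wages = $3,331.02 − $171.92 = $3,159.10
Federal withholding: $3,159.10 × 0.28 = $884.55
Municipal income tax: $3,159.10 × 0.0233 = $73.61
State income tax: $3,159.10 × 0.031 = $97.93
State unemployment insurance (employee share): $3,331.02 × 0.0082 = $27.31
SDI: $3,331.02 × 0.0075 = $24.98
PFL insurance: $3,331.02 × 0.0108 = $35.98
Charity payroll deduction: $62.42
Legal plan premium: $147.69
Total deductions = $171.92 + $884.55 + $73.61 + $97.93 + $27.31 + $24.98 + $35.98 + $62.42 + $147.69 = $1,526.39
Net pay = $3,331.02 − $1,526.39 = $1,804.63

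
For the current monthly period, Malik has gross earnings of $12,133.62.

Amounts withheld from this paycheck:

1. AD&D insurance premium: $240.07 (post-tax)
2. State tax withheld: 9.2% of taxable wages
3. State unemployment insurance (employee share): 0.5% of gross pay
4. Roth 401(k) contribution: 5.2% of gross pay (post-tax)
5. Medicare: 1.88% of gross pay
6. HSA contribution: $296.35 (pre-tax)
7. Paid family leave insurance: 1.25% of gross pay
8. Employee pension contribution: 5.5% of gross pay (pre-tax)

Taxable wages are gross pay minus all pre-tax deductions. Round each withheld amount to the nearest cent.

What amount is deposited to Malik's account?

HSA contribution: $296.35
Employee pension contribution: $12,133.62 × 0.055 = $667.35
Pre-tax total = $296.35 + $667.35 = $963.70
Taxable wages = $12,133.62 − $963.70 = $11,169.92
State tax withheld: $11,169.92 × 0.092 = $1,027.63
Medicare: $12,133.62 × 0.0188 = $228.11
Paid family leave insurance: $12,133.62 × 0.0125 = $151.67
State unemployment insurance (employee share): $12,133.62 × 0.005 = $60.67
AD&D insurance premium: $240.07
Roth 401(k) contribution: $12,133.62 × 0.052 = $630.95
Total deductions = $296.35 + $667.35 + $1,027.63 + $228.11 + $151.67 + $60.67 + $240.07 + $630.95 = $3,302.80
Net pay = $12,133.62 − $3,302.80 = $8,830.82

$8,830.82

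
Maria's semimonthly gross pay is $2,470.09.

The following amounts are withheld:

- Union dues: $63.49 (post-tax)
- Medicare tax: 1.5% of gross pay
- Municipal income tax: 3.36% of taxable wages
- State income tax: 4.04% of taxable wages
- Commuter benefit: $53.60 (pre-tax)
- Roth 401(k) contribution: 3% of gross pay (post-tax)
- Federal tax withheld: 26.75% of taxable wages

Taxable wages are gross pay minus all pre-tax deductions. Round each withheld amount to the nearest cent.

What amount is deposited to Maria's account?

Commuter benefit: $53.60
Taxable wages = $2,470.09 − $53.60 = $2,416.49
State income tax: $2,416.49 × 0.0404 = $97.63
Municipal income tax: $2,416.49 × 0.0336 = $81.19
Federal tax withheld: $2,416.49 × 0.2675 = $646.41
Medicare tax: $2,470.09 × 0.015 = $37.05
Roth 401(k) contribution: $2,470.09 × 0.03 = $74.10
Union dues: $63.49
Total deductions = $53.60 + $97.63 + $81.19 + $646.41 + $37.05 + $74.10 + $63.49 = $1,053.47
Net pay = $2,470.09 − $1,053.47 = $1,416.62

$1,416.62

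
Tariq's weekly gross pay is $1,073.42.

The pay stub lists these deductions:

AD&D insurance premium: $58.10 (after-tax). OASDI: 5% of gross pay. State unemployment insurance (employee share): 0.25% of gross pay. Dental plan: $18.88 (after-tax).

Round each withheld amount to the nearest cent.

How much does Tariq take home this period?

$940.09

State unemployment insurance (employee share): $1,073.42 × 0.0025 = $2.68
OASDI: $1,073.42 × 0.05 = $53.67
Dental plan: $18.88
AD&D insurance premium: $58.10
Total deductions = $2.68 + $53.67 + $18.88 + $58.10 = $133.33
Net pay = $1,073.42 − $133.33 = $940.09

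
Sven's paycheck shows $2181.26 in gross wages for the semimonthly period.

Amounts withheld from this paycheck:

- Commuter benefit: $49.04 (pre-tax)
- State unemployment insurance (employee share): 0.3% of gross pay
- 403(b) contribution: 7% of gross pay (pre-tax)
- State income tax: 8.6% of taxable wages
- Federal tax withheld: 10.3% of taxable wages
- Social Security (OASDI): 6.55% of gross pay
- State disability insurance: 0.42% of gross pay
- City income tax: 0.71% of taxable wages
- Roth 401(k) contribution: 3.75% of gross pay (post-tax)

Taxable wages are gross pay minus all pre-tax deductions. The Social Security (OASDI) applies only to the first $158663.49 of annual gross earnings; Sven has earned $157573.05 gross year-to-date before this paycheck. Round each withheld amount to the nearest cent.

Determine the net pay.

Commuter benefit: $49.04
403(b) contribution: $2181.26 × 0.07 = $152.69
Pre-tax total = $49.04 + $152.69 = $201.73
Taxable wages = $2181.26 − $201.73 = $1979.53
City income tax: $1979.53 × 0.0071 = $14.05
Federal tax withheld: $1979.53 × 0.103 = $203.89
State income tax: $1979.53 × 0.086 = $170.24
State unemployment insurance (employee share): $2181.26 × 0.003 = $6.54
Social Security (OASDI): only $158663.49 − $157573.05 = $1090.44 of this check is subject → $1090.44 × 0.0655 = $71.42
State disability insurance: $2181.26 × 0.0042 = $9.16
Roth 401(k) contribution: $2181.26 × 0.0375 = $81.80
Total deductions = $49.04 + $152.69 + $14.05 + $203.89 + $170.24 + $6.54 + $71.42 + $9.16 + $81.80 = $758.83
Net pay = $2181.26 − $758.83 = $1422.43

$1422.43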